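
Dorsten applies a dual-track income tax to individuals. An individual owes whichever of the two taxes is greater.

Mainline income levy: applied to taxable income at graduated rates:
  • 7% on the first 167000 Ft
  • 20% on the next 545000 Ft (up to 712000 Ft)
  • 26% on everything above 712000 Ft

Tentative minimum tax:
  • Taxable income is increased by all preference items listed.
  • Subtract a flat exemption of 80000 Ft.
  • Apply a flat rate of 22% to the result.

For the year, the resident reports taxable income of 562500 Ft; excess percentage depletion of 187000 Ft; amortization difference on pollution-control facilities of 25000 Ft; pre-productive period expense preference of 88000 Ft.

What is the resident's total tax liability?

Tentative minimum tax:
  Adjusted income: 562500 Ft + 187000 Ft + 25000 Ft + 88000 Ft = 862500 Ft
  Less exemption 80000 Ft → base 782500 Ft
  782500 Ft × 22% = 172150 Ft

Mainline income levy:
  167000 Ft × 7% = 11690 Ft
  395500 Ft × 20% = 79100 Ft
  → 90790 Ft

172150 Ft > 90790 Ft, so the tentative minimum tax is the binding amount.

172150 Ft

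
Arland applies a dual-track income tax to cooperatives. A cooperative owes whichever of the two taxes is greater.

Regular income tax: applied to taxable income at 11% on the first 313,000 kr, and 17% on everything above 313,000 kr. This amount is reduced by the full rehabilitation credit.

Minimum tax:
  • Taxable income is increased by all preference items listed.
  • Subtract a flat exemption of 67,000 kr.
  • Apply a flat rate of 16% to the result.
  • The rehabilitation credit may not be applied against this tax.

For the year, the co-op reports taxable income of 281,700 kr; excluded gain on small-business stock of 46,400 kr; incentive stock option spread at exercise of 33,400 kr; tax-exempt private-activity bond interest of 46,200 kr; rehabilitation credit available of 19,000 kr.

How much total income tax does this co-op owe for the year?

Regular income tax:
  281,700 kr × 11% = 30,987 kr
  Less rehabilitation credit 19,000 kr → 11,987 kr

Minimum tax:
  Adjusted income: 281,700 kr + 46,400 kr + 33,400 kr + 46,200 kr = 407,700 kr
  Less exemption 67,000 kr → base 340,700 kr
  340,700 kr × 16% = 54,512 kr

54,512 kr > 11,987 kr, so the minimum tax is the binding amount.

54,512 kr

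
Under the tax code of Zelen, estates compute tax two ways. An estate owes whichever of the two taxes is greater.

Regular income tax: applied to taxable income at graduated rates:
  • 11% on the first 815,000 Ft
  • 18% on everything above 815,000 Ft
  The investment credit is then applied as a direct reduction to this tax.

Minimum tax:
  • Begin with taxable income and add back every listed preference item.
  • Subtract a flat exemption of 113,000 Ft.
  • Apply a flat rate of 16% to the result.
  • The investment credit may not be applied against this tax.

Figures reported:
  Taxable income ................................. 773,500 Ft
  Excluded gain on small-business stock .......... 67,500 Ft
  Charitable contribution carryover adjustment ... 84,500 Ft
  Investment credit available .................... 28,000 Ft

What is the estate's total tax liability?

Minimum tax:
  Adjusted income: 773,500 Ft + 67,500 Ft + 84,500 Ft = 925,500 Ft
  Less exemption 113,000 Ft → base 812,500 Ft
  812,500 Ft × 16% = 130,000 Ft

Regular income tax:
  773,500 Ft × 11% = 85,085 Ft
  Less investment credit 28,000 Ft → 57,085 Ft

130,000 Ft > 57,085 Ft, so the minimum tax is the binding amount.

130,000 Ft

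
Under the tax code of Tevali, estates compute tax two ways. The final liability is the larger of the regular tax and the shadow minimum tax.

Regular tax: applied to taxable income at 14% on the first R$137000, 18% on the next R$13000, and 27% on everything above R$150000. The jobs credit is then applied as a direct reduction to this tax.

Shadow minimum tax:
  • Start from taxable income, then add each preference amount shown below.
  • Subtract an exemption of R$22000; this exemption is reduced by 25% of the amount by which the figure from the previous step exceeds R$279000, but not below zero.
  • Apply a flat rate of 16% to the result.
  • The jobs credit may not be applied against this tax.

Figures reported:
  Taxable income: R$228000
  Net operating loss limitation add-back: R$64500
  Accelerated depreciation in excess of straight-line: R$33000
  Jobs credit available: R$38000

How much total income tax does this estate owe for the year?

Shadow minimum tax:
  Adjusted income: R$228000 + R$64500 + R$33000 = R$325500
  Exemption: R$22000 − 25% × (R$325500 − R$279000) = R$22000 − R$11625 = R$10375
  Base: R$325500 − R$10375 = R$315125
  R$315125 × 16% = R$50420

Regular tax:
  R$137000 × 14% = R$19180
  R$13000 × 18% = R$2340
  R$78000 × 27% = R$21060
  → R$42580
  Less jobs credit R$38000 → R$4580

R$50420 > R$4580, so the shadow minimum tax is the binding amount.

R$50420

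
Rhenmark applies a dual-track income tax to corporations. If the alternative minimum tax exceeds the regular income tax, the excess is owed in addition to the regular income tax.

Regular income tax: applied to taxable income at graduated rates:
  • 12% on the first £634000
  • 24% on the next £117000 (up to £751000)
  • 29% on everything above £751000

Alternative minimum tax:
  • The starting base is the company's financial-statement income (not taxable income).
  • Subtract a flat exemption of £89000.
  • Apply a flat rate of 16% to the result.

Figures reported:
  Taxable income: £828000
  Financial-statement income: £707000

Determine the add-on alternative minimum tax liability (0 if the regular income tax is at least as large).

£0

Regular income tax:
  £634000 × 12% = £76080
  £117000 × 24% = £28080
  £77000 × 29% = £22330
  → £126490

Alternative minimum tax:
  Base (financial-statement income): £707000
  Less exemption £89000 → base £618000
  £618000 × 16% = £98880

£98880 ≤ £126490, so no add-on is due.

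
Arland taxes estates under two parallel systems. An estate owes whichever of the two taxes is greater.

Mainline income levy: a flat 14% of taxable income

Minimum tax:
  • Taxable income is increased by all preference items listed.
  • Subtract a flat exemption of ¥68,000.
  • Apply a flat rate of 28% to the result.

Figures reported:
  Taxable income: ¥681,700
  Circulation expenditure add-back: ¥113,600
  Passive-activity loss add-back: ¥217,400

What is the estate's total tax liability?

Mainline income levy:
  ¥681,700 × 14% = ¥95,438

Minimum tax:
  Adjusted income: ¥681,700 + ¥113,600 + ¥217,400 = ¥1,012,700
  Less exemption ¥68,000 → base ¥944,700
  ¥944,700 × 28% = ¥264,516

¥264,516 > ¥95,438, so the minimum tax is the binding amount.

¥264,516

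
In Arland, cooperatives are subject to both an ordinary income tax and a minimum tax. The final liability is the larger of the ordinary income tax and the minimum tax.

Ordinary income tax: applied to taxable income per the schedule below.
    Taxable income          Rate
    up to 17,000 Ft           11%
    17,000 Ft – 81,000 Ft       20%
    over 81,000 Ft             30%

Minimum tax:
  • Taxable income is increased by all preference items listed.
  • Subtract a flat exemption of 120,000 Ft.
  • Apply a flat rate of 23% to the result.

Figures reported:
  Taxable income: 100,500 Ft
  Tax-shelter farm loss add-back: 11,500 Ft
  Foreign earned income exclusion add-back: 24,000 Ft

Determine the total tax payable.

20,520 Ft

Minimum tax:
  Adjusted income: 100,500 Ft + 11,500 Ft + 24,000 Ft = 136,000 Ft
  Less exemption 120,000 Ft → base 16,000 Ft
  16,000 Ft × 23% = 3,680 Ft

Ordinary income tax:
  17,000 Ft × 11% = 1,870 Ft
  64,000 Ft × 20% = 12,800 Ft
  19,500 Ft × 30% = 5,850 Ft
  → 20,520 Ft

20,520 Ft > 3,680 Ft, so the ordinary income tax governs.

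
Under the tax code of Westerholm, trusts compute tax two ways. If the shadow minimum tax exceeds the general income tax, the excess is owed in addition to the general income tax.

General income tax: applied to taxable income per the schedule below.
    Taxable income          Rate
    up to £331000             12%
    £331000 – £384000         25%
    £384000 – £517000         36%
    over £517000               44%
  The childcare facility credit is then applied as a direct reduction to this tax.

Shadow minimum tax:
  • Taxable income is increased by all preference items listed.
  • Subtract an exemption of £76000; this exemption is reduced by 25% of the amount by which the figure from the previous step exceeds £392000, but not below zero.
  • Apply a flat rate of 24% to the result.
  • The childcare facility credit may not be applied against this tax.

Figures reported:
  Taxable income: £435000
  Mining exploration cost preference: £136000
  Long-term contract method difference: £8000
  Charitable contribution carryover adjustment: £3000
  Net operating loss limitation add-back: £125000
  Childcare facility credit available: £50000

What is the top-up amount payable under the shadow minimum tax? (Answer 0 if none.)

Shadow minimum tax:
  Adjusted income: £435000 + £136000 + £8000 + £3000 + £125000 = £707000
  Exemption: 25% × (£707000 − £392000) = £78750 ≥ £76000, so the exemption is fully phased out
  Base: £707000 − £0 = £707000
  £707000 × 24% = £169680

General income tax:
  £331000 × 12% = £39720
  £53000 × 25% = £13250
  £51000 × 36% = £18360
  → £71330
  Less childcare facility credit £50000 → £21330

Excess of shadow minimum tax over general income tax: £169680 − £21330 = £148350.

£148350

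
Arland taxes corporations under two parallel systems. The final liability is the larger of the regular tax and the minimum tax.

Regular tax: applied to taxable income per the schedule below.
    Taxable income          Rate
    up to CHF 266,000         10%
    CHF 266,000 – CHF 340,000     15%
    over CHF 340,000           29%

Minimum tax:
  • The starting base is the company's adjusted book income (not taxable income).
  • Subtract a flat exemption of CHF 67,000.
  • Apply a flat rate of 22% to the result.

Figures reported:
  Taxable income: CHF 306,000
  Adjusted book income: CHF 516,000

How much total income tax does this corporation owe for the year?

Minimum tax:
  Base (adjusted book income): CHF 516,000
  Less exemption CHF 67,000 → base CHF 449,000
  CHF 449,000 × 22% = CHF 98,780

Regular tax:
  CHF 266,000 × 10% = CHF 26,600
  CHF 40,000 × 15% = CHF 6,000
  → CHF 32,600

CHF 98,780 > CHF 32,600, so the minimum tax is the binding amount.

CHF 98,780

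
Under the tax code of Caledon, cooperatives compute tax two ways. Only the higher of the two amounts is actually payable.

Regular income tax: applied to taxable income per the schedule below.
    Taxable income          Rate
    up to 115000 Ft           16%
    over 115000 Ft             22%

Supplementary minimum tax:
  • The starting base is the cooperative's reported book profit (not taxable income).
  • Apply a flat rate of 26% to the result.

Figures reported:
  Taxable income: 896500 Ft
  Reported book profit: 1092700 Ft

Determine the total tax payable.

284102 Ft

Regular income tax:
  115000 Ft × 16% = 18400 Ft
  781500 Ft × 22% = 171930 Ft
  → 190330 Ft

Supplementary minimum tax:
  Base (reported book profit): 1092700 Ft
  1092700 Ft × 26% = 284102 Ft

284102 Ft > 190330 Ft, so the supplementary minimum tax is the binding amount.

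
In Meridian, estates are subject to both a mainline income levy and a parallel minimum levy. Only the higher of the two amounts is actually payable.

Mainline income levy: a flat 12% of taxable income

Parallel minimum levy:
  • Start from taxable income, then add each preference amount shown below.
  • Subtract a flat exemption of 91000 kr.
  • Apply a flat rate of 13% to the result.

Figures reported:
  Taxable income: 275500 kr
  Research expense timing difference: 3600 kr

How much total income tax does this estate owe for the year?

Mainline income levy:
  275500 kr × 12% = 33060 kr

Parallel minimum levy:
  Adjusted income: 275500 kr + 3600 kr = 279100 kr
  Less exemption 91000 kr → base 188100 kr
  188100 kr × 13% = 24453 kr

33060 kr > 24453 kr, so the mainline income levy governs.

33060 kr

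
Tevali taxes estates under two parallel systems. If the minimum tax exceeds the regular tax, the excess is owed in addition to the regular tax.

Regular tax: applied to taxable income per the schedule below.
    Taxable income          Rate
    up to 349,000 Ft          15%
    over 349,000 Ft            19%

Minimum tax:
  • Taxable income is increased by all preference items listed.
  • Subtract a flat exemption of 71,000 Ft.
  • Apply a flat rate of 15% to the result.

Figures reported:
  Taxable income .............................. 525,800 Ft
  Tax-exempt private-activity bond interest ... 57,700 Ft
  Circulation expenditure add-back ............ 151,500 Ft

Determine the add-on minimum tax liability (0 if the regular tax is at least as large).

Minimum tax:
  Adjusted income: 525,800 Ft + 57,700 Ft + 151,500 Ft = 735,000 Ft
  Less exemption 71,000 Ft → base 664,000 Ft
  664,000 Ft × 15% = 99,600 Ft

Regular tax:
  349,000 Ft × 15% = 52,350 Ft
  176,800 Ft × 19% = 33,592 Ft
  → 85,942 Ft

Excess of minimum tax over regular tax: 99,600 Ft − 85,942 Ft = 13,658 Ft.

13,658 Ft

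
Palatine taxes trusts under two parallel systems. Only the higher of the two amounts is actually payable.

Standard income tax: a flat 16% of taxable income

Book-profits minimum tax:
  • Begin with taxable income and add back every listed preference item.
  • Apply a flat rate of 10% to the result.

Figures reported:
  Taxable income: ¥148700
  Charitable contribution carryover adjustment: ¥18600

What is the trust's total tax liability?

¥23792

Book-profits minimum tax:
  Adjusted income: ¥148700 + ¥18600 = ¥167300
  ¥167300 × 10% = ¥16730

Standard income tax:
  ¥148700 × 16% = ¥23792

¥23792 > ¥16730, so the standard income tax governs.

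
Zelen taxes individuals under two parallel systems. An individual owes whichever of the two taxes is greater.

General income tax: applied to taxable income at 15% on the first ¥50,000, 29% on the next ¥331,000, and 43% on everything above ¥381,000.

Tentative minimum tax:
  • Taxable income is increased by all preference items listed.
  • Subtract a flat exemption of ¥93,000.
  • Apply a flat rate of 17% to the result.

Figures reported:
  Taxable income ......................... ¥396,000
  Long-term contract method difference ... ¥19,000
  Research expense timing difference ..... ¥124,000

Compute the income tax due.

¥109,940

General income tax:
  ¥50,000 × 15% = ¥7,500
  ¥331,000 × 29% = ¥95,990
  ¥15,000 × 43% = ¥6,450
  → ¥109,940

Tentative minimum tax:
  Adjusted income: ¥396,000 + ¥19,000 + ¥124,000 = ¥539,000
  Less exemption ¥93,000 → base ¥446,000
  ¥446,000 × 17% = ¥75,820

¥109,940 > ¥75,820, so the general income tax governs.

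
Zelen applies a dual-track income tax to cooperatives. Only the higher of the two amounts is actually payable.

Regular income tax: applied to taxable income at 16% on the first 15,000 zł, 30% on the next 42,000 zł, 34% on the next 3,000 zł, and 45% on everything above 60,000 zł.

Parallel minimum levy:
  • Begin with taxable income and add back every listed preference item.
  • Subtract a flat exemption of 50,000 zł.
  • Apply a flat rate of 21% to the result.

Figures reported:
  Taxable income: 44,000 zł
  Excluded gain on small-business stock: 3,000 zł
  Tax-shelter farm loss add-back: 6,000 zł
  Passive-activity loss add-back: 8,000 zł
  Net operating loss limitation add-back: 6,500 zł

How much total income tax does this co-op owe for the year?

Regular income tax:
  15,000 zł × 16% = 2,400 zł
  29,000 zł × 30% = 8,700 zł
  → 11,100 zł

Parallel minimum levy:
  Adjusted income: 44,000 zł + 3,000 zł + 6,000 zł + 8,000 zł + 6,500 zł = 67,500 zł
  Less exemption 50,000 zł → base 17,500 zł
  17,500 zł × 21% = 3,675 zł

11,100 zł > 3,675 zł, so the regular income tax governs.

11,100 zł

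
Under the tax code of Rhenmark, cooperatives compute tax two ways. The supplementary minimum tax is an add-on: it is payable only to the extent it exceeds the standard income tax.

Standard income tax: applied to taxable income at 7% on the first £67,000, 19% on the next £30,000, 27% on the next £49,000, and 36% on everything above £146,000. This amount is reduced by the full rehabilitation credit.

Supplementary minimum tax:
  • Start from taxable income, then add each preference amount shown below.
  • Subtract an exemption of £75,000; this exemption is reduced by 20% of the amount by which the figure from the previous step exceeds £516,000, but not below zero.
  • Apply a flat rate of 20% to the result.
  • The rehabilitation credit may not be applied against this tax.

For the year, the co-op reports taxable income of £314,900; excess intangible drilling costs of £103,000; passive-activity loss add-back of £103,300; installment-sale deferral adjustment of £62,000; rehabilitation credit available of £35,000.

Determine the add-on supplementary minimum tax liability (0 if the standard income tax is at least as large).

Supplementary minimum tax:
  Adjusted income: £314,900 + £103,000 + £103,300 + £62,000 = £583,200
  Exemption: £75,000 − 20% × (£583,200 − £516,000) = £75,000 − £13,440 = £61,560
  Base: £583,200 − £61,560 = £521,640
  £521,640 × 20% = £104,328

Standard income tax:
  £67,000 × 7% = £4,690
  £30,000 × 19% = £5,700
  £49,000 × 27% = £13,230
  £168,900 × 36% = £60,804
  → £84,424
  Less rehabilitation credit £35,000 → £49,424

Excess of supplementary minimum tax over standard income tax: £104,328 − £49,424 = £54,904.

£54,904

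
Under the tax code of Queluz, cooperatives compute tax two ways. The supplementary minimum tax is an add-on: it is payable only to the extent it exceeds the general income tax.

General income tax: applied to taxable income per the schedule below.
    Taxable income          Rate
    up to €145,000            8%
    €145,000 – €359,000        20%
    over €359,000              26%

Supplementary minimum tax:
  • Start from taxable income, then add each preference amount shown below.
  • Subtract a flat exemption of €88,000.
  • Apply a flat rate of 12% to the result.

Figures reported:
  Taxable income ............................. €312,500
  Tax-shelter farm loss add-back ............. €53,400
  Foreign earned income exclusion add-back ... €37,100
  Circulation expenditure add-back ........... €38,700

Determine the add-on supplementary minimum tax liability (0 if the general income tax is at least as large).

€0

Supplementary minimum tax:
  Adjusted income: €312,500 + €53,400 + €37,100 + €38,700 = €441,700
  Less exemption €88,000 → base €353,700
  €353,700 × 12% = €42,444

General income tax:
  €145,000 × 8% = €11,600
  €167,500 × 20% = €33,500
  → €45,100

€42,444 ≤ €45,100, so no add-on is due.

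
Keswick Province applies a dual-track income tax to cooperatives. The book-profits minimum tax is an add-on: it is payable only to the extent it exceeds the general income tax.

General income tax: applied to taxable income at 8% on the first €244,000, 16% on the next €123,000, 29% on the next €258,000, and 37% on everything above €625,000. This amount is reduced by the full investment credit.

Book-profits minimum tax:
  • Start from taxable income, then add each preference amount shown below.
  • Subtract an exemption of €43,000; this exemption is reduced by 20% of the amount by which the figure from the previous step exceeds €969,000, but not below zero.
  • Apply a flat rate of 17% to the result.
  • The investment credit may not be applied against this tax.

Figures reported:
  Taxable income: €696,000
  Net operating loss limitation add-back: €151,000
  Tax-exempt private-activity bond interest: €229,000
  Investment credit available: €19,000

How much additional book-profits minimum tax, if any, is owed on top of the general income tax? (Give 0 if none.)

Book-profits minimum tax:
  Adjusted income: €696,000 + €151,000 + €229,000 = €1,076,000
  Exemption: €43,000 − 20% × (€1,076,000 − €969,000) = €43,000 − €21,400 = €21,600
  Base: €1,076,000 − €21,600 = €1,054,400
  €1,054,400 × 17% = €179,248

General income tax:
  €244,000 × 8% = €19,520
  €123,000 × 16% = €19,680
  €258,000 × 29% = €74,820
  €71,000 × 37% = €26,270
  → €140,290
  Less investment credit €19,000 → €121,290

Excess of book-profits minimum tax over general income tax: €179,248 − €121,290 = €57,958.

€57,958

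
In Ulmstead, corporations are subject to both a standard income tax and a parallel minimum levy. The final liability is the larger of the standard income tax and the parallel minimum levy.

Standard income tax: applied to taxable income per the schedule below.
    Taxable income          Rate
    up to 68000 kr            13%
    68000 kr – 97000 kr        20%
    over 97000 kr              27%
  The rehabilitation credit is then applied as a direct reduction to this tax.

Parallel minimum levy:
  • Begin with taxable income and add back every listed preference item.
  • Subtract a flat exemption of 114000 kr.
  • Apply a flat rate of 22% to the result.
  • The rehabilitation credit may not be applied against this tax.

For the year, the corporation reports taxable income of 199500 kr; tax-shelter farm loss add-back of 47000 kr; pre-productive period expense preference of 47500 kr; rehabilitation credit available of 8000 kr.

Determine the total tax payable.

Standard income tax:
  68000 kr × 13% = 8840 kr
  29000 kr × 20% = 5800 kr
  102500 kr × 27% = 27675 kr
  → 42315 kr
  Less rehabilitation credit 8000 kr → 34315 kr

Parallel minimum levy:
  Adjusted income: 199500 kr + 47000 kr + 47500 kr = 294000 kr
  Less exemption 114000 kr → base 180000 kr
  180000 kr × 22% = 39600 kr

39600 kr > 34315 kr, so the parallel minimum levy is the binding amount.

39600 kr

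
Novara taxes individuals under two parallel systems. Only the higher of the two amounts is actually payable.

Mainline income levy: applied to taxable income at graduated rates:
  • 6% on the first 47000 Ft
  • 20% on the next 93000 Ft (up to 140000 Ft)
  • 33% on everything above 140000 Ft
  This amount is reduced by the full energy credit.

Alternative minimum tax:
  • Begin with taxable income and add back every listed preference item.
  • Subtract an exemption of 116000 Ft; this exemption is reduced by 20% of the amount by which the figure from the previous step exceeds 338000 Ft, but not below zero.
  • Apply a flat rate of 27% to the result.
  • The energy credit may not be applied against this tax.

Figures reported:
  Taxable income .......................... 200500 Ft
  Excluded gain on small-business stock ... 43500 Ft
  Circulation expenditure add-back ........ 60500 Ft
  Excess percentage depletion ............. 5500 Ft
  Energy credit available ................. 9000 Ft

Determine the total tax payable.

Mainline income levy:
  47000 Ft × 6% = 2820 Ft
  93000 Ft × 20% = 18600 Ft
  60500 Ft × 33% = 19965 Ft
  → 41385 Ft
  Less energy credit 9000 Ft → 32385 Ft

Alternative minimum tax:
  Adjusted income: 200500 Ft + 43500 Ft + 60500 Ft + 5500 Ft = 310000 Ft
  Exemption: 310000 Ft ≤ 338000 Ft, so full 116000 Ft applies
  Base: 310000 Ft − 116000 Ft = 194000 Ft
  194000 Ft × 27% = 52380 Ft

52380 Ft > 32385 Ft, so the alternative minimum tax is the binding amount.

52380 Ft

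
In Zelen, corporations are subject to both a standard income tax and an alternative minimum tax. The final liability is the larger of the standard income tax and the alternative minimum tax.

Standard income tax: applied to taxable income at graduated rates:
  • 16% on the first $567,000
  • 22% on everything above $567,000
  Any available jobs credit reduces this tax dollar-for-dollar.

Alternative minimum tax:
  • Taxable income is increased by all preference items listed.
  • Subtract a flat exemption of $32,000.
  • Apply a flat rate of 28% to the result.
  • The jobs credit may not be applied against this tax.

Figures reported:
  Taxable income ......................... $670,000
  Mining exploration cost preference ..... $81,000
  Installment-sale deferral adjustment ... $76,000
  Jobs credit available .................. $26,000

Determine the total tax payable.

Alternative minimum tax:
  Adjusted income: $670,000 + $81,000 + $76,000 = $827,000
  Less exemption $32,000 → base $795,000
  $795,000 × 28% = $222,600

Standard income tax:
  $567,000 × 16% = $90,720
  $103,000 × 22% = $22,660
  → $113,380
  Less jobs credit $26,000 → $87,380

$222,600 > $87,380, so the alternative minimum tax is the binding amount.

$222,600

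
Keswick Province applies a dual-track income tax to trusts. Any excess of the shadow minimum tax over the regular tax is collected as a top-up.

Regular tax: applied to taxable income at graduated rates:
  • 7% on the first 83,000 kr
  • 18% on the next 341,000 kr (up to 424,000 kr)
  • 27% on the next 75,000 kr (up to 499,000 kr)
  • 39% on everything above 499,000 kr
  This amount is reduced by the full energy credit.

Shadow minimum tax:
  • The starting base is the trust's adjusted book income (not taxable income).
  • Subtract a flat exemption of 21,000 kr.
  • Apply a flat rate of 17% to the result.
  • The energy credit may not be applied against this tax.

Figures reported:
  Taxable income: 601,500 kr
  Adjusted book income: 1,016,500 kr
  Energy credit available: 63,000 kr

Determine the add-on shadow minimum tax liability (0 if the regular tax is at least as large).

Regular tax:
  83,000 kr × 7% = 5,810 kr
  341,000 kr × 18% = 61,380 kr
  75,000 kr × 27% = 20,250 kr
  102,500 kr × 39% = 39,975 kr
  → 127,415 kr
  Less energy credit 63,000 kr → 64,415 kr

Shadow minimum tax:
  Base (adjusted book income): 1,016,500 kr
  Less exemption 21,000 kr → base 995,500 kr
  995,500 kr × 17% = 169,235 kr

Excess of shadow minimum tax over regular tax: 169,235 kr − 64,415 kr = 104,820 kr.

104,820 kr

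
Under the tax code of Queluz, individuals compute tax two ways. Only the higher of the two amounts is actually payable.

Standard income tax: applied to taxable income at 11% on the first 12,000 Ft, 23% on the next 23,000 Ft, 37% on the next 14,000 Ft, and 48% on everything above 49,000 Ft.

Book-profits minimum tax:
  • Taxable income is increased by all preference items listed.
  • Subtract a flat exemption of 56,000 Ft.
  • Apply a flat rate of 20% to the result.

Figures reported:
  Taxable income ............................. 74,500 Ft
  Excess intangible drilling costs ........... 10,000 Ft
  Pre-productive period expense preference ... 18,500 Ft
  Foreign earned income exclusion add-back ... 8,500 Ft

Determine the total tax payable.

Standard income tax:
  12,000 Ft × 11% = 1,320 Ft
  23,000 Ft × 23% = 5,290 Ft
  14,000 Ft × 37% = 5,180 Ft
  25,500 Ft × 48% = 12,240 Ft
  → 24,030 Ft

Book-profits minimum tax:
  Adjusted income: 74,500 Ft + 10,000 Ft + 18,500 Ft + 8,500 Ft = 111,500 Ft
  Less exemption 56,000 Ft → base 55,500 Ft
  55,500 Ft × 20% = 11,100 Ft

24,030 Ft > 11,100 Ft, so the standard income tax governs.

24,030 Ft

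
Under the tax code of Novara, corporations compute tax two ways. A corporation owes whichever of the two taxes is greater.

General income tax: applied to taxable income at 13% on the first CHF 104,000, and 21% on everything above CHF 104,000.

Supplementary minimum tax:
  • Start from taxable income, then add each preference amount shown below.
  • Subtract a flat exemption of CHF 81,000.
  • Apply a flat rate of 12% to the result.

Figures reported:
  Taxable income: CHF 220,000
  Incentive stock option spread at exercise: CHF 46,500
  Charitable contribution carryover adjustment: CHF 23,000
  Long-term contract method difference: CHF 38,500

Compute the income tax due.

CHF 37,880

General income tax:
  CHF 104,000 × 13% = CHF 13,520
  CHF 116,000 × 21% = CHF 24,360
  → CHF 37,880

Supplementary minimum tax:
  Adjusted income: CHF 220,000 + CHF 46,500 + CHF 23,000 + CHF 38,500 = CHF 328,000
  Less exemption CHF 81,000 → base CHF 247,000
  CHF 247,000 × 12% = CHF 29,640

CHF 37,880 > CHF 29,640, so the general income tax governs.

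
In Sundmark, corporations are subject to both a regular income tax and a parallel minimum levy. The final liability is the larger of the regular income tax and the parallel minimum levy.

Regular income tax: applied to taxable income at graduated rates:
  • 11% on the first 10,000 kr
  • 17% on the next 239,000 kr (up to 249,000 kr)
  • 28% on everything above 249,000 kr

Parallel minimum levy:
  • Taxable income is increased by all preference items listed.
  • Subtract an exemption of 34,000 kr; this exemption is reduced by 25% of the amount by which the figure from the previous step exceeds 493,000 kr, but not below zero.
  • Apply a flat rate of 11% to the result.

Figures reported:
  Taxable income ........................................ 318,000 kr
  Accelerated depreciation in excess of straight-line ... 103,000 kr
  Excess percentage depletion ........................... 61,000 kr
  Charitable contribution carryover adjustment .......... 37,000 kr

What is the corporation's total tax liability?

61,050 kr

Regular income tax:
  10,000 kr × 11% = 1,100 kr
  239,000 kr × 17% = 40,630 kr
  69,000 kr × 28% = 19,320 kr
  → 61,050 kr

Parallel minimum levy:
  Adjusted income: 318,000 kr + 103,000 kr + 61,000 kr + 37,000 kr = 519,000 kr
  Exemption: 34,000 kr − 25% × (519,000 kr − 493,000 kr) = 34,000 kr − 6,500 kr = 27,500 kr
  Base: 519,000 kr − 27,500 kr = 491,500 kr
  491,500 kr × 11% = 54,065 kr

61,050 kr > 54,065 kr, so the regular income tax governs.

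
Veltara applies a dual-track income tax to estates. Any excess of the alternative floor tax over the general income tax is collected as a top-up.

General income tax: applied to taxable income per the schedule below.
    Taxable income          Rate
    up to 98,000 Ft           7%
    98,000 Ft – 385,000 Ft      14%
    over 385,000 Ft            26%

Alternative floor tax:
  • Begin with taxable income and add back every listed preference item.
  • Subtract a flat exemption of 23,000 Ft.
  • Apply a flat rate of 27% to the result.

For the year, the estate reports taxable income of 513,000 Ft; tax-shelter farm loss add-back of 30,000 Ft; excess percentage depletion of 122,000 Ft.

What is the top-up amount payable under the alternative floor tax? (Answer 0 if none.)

General income tax:
  98,000 Ft × 7% = 6,860 Ft
  287,000 Ft × 14% = 40,180 Ft
  128,000 Ft × 26% = 33,280 Ft
  → 80,320 Ft

Alternative floor tax:
  Adjusted income: 513,000 Ft + 30,000 Ft + 122,000 Ft = 665,000 Ft
  Less exemption 23,000 Ft → base 642,000 Ft
  642,000 Ft × 27% = 173,340 Ft

Excess of alternative floor tax over general income tax: 173,340 Ft − 80,320 Ft = 93,020 Ft.

93,020 Ft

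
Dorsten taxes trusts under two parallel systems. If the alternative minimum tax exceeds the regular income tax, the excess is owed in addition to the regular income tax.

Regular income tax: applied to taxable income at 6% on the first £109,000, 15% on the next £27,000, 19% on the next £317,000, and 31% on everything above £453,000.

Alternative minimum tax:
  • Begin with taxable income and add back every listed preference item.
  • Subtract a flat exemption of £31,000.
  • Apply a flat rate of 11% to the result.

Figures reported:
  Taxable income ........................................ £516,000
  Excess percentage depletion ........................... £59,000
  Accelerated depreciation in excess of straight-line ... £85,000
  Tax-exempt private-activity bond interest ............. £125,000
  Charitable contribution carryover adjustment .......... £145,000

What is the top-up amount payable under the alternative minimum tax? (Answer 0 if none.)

Alternative minimum tax:
  Adjusted income: £516,000 + £59,000 + £85,000 + £125,000 + £145,000 = £930,000
  Less exemption £31,000 → base £899,000
  £899,000 × 11% = £98,890

Regular income tax:
  £109,000 × 6% = £6,540
  £27,000 × 15% = £4,050
  £317,000 × 19% = £60,230
  £63,000 × 31% = £19,530
  → £90,350

Excess of alternative minimum tax over regular income tax: £98,890 − £90,350 = £8,540.

£8,540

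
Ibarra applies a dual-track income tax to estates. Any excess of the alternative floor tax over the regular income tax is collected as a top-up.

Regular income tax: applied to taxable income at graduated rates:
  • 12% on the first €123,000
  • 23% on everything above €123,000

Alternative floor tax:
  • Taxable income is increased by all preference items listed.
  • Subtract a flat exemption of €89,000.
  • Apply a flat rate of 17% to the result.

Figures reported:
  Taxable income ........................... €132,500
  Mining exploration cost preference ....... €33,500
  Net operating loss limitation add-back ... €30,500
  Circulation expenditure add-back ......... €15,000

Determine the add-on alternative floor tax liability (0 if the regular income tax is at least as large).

€3,880

Regular income tax:
  €123,000 × 12% = €14,760
  €9,500 × 23% = €2,185
  → €16,945

Alternative floor tax:
  Adjusted income: €132,500 + €33,500 + €30,500 + €15,000 = €211,500
  Less exemption €89,000 → base €122,500
  €122,500 × 17% = €20,825

Excess of alternative floor tax over regular income tax: €20,825 − €16,945 = €3,880.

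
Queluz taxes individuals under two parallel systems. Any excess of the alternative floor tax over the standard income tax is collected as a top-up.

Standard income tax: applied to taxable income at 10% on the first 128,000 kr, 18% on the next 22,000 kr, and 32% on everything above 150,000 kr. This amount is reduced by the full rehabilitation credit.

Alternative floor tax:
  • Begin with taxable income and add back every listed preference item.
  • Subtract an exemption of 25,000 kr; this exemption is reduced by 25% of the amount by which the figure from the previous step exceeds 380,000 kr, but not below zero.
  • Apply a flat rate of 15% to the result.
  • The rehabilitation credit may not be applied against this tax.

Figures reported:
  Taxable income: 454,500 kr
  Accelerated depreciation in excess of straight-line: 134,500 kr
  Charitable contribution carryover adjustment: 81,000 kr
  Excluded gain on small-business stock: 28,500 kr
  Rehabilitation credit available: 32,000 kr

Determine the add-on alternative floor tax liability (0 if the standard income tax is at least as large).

22,575 kr

Standard income tax:
  128,000 kr × 10% = 12,800 kr
  22,000 kr × 18% = 3,960 kr
  304,500 kr × 32% = 97,440 kr
  → 114,200 kr
  Less rehabilitation credit 32,000 kr → 82,200 kr

Alternative floor tax:
  Adjusted income: 454,500 kr + 134,500 kr + 81,000 kr + 28,500 kr = 698,500 kr
  Exemption: 25% × (698,500 kr − 380,000 kr) = 79,625 kr ≥ 25,000 kr, so the exemption is fully phased out
  Base: 698,500 kr − 0 kr = 698,500 kr
  698,500 kr × 15% = 104,775 kr

Excess of alternative floor tax over standard income tax: 104,775 kr − 82,200 kr = 22,575 kr.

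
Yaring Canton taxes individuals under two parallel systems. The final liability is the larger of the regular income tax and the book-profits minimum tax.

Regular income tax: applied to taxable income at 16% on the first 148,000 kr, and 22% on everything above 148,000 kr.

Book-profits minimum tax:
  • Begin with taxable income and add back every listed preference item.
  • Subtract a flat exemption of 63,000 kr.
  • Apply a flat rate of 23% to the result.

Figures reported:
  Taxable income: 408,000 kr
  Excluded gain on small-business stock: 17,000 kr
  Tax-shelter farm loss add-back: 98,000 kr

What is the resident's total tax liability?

105,800 kr

Book-profits minimum tax:
  Adjusted income: 408,000 kr + 17,000 kr + 98,000 kr = 523,000 kr
  Less exemption 63,000 kr → base 460,000 kr
  460,000 kr × 23% = 105,800 kr

Regular income tax:
  148,000 kr × 16% = 23,680 kr
  260,000 kr × 22% = 57,200 kr
  → 80,880 kr

105,800 kr > 80,880 kr, so the book-profits minimum tax is the binding amount.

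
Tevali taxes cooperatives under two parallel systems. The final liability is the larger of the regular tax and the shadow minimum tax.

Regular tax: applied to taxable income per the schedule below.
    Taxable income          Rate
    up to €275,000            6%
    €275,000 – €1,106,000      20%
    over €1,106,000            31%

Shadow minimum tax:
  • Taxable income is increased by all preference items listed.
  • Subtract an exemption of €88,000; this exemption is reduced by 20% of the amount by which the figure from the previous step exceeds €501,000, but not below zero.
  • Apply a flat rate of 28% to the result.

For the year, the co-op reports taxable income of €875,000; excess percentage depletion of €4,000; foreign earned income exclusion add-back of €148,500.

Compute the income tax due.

Regular tax:
  €275,000 × 6% = €16,500
  €600,000 × 20% = €120,000
  → €136,500

Shadow minimum tax:
  Adjusted income: €875,000 + €4,000 + €148,500 = €1,027,500
  Exemption: 20% × (€1,027,500 − €501,000) = €105,300 ≥ €88,000, so the exemption is fully phased out
  Base: €1,027,500 − €0 = €1,027,500
  €1,027,500 × 28% = €287,700

€287,700 > €136,500, so the shadow minimum tax is the binding amount.

€287,700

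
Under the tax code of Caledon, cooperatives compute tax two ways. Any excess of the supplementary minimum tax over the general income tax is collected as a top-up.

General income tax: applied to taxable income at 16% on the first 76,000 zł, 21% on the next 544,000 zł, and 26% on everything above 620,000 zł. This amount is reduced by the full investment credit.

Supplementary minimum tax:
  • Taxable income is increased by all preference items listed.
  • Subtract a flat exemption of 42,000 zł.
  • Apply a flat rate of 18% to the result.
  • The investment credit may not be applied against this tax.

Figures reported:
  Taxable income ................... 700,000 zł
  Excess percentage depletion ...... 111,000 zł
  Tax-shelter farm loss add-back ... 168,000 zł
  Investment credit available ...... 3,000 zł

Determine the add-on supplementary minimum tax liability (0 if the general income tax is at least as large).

Supplementary minimum tax:
  Adjusted income: 700,000 zł + 111,000 zł + 168,000 zł = 979,000 zł
  Less exemption 42,000 zł → base 937,000 zł
  937,000 zł × 18% = 168,660 zł

General income tax:
  76,000 zł × 16% = 12,160 zł
  544,000 zł × 21% = 114,240 zł
  80,000 zł × 26% = 20,800 zł
  → 147,200 zł
  Less investment credit 3,000 zł → 144,200 zł

Excess of supplementary minimum tax over general income tax: 168,660 zł − 144,200 zł = 24,460 zł.

24,460 zł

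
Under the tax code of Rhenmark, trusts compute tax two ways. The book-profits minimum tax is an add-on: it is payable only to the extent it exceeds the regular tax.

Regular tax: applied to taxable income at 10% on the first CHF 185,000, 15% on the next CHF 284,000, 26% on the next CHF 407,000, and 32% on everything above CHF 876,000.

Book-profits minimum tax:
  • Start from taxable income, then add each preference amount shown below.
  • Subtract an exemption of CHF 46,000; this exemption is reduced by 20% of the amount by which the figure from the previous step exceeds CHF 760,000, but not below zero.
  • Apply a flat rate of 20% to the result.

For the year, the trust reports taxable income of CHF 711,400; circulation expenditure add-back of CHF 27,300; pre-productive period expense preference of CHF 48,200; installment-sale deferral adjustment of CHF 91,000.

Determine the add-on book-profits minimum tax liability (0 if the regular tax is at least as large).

CHF 46,972

Book-profits minimum tax:
  Adjusted income: CHF 711,400 + CHF 27,300 + CHF 48,200 + CHF 91,000 = CHF 877,900
  Exemption: CHF 46,000 − 20% × (CHF 877,900 − CHF 760,000) = CHF 46,000 − CHF 23,580 = CHF 22,420
  Base: CHF 877,900 − CHF 22,420 = CHF 855,480
  CHF 855,480 × 20% = CHF 171,096

Regular tax:
  CHF 185,000 × 10% = CHF 18,500
  CHF 284,000 × 15% = CHF 42,600
  CHF 242,400 × 26% = CHF 63,024
  → CHF 124,124

Excess of book-profits minimum tax over regular tax: CHF 171,096 − CHF 124,124 = CHF 46,972.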